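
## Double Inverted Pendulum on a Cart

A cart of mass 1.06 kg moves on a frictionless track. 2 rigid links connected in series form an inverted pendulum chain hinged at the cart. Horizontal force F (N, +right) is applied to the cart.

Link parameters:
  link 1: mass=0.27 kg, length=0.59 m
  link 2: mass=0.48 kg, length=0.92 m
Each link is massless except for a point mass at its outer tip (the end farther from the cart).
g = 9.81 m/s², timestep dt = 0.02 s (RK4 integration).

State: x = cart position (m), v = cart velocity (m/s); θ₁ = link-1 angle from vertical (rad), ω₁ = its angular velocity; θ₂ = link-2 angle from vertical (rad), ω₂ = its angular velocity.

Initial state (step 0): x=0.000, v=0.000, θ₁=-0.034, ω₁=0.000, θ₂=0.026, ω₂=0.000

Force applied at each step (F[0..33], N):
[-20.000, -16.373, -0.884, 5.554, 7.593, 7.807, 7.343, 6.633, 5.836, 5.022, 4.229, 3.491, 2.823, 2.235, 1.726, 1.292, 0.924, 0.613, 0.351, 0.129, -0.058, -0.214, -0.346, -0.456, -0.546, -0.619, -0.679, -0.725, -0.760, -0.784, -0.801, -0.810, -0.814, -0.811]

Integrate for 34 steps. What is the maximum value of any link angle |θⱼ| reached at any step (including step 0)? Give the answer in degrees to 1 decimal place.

apply F[0]=-20.000 → step 1: x=-0.004, v=-0.373, θ₁=-0.028, ω₁=0.585, θ₂=0.026, ω₂=0.036
apply F[1]=-16.373 → step 2: x=-0.014, v=-0.679, θ₁=-0.012, ω₁=1.069, θ₂=0.027, ω₂=0.064
apply F[2]=-0.884 → step 3: x=-0.028, v=-0.695, θ₁=0.010, ω₁=1.081, θ₂=0.029, ω₂=0.080
apply F[3]=+5.554 → step 4: x=-0.041, v=-0.593, θ₁=0.030, ω₁=0.909, θ₂=0.031, ω₂=0.085
apply F[4]=+7.593 → step 5: x=-0.051, v=-0.455, θ₁=0.046, ω₁=0.691, θ₂=0.032, ω₂=0.081
apply F[5]=+7.807 → step 6: x=-0.059, v=-0.315, θ₁=0.057, ω₁=0.483, θ₂=0.034, ω₂=0.070
apply F[6]=+7.343 → step 7: x=-0.064, v=-0.185, θ₁=0.065, ω₁=0.300, θ₂=0.035, ω₂=0.053
apply F[7]=+6.633 → step 8: x=-0.067, v=-0.070, θ₁=0.070, ω₁=0.147, θ₂=0.036, ω₂=0.034
apply F[8]=+5.836 → step 9: x=-0.067, v=0.030, θ₁=0.071, ω₁=0.023, θ₂=0.036, ω₂=0.013
apply F[9]=+5.022 → step 10: x=-0.066, v=0.115, θ₁=0.071, ω₁=-0.075, θ₂=0.036, ω₂=-0.009
apply F[10]=+4.229 → step 11: x=-0.063, v=0.185, θ₁=0.069, ω₁=-0.150, θ₂=0.036, ω₂=-0.029
apply F[11]=+3.491 → step 12: x=-0.058, v=0.241, θ₁=0.065, ω₁=-0.205, θ₂=0.035, ω₂=-0.048
apply F[12]=+2.823 → step 13: x=-0.053, v=0.286, θ₁=0.061, ω₁=-0.242, θ₂=0.034, ω₂=-0.064
apply F[13]=+2.235 → step 14: x=-0.047, v=0.320, θ₁=0.055, ω₁=-0.266, θ₂=0.033, ω₂=-0.079
apply F[14]=+1.726 → step 15: x=-0.040, v=0.345, θ₁=0.050, ω₁=-0.279, θ₂=0.031, ω₂=-0.091
apply F[15]=+1.292 → step 16: x=-0.033, v=0.363, θ₁=0.044, ω₁=-0.283, θ₂=0.029, ω₂=-0.102
apply F[16]=+0.924 → step 17: x=-0.026, v=0.374, θ₁=0.039, ω₁=-0.281, θ₂=0.027, ω₂=-0.110
apply F[17]=+0.613 → step 18: x=-0.018, v=0.381, θ₁=0.033, ω₁=-0.274, θ₂=0.025, ω₂=-0.116
apply F[18]=+0.351 → step 19: x=-0.011, v=0.383, θ₁=0.028, ω₁=-0.264, θ₂=0.022, ω₂=-0.120
apply F[19]=+0.129 → step 20: x=-0.003, v=0.382, θ₁=0.023, ω₁=-0.252, θ₂=0.020, ω₂=-0.122
apply F[20]=-0.058 → step 21: x=0.005, v=0.379, θ₁=0.018, ω₁=-0.237, θ₂=0.017, ω₂=-0.123
apply F[21]=-0.214 → step 22: x=0.012, v=0.372, θ₁=0.013, ω₁=-0.222, θ₂=0.015, ω₂=-0.123
apply F[22]=-0.346 → step 23: x=0.019, v=0.364, θ₁=0.009, ω₁=-0.206, θ₂=0.012, ω₂=-0.121
apply F[23]=-0.456 → step 24: x=0.027, v=0.355, θ₁=0.005, ω₁=-0.190, θ₂=0.010, ω₂=-0.119
apply F[24]=-0.546 → step 25: x=0.034, v=0.344, θ₁=0.001, ω₁=-0.174, θ₂=0.008, ω₂=-0.115
apply F[25]=-0.619 → step 26: x=0.040, v=0.332, θ₁=-0.002, ω₁=-0.159, θ₂=0.005, ω₂=-0.111
apply F[26]=-0.679 → step 27: x=0.047, v=0.320, θ₁=-0.005, ω₁=-0.144, θ₂=0.003, ω₂=-0.107
apply F[27]=-0.725 → step 28: x=0.053, v=0.307, θ₁=-0.008, ω₁=-0.129, θ₂=0.001, ω₂=-0.102
apply F[28]=-0.760 → step 29: x=0.059, v=0.294, θ₁=-0.010, ω₁=-0.116, θ₂=-0.001, ω₂=-0.096
apply F[29]=-0.784 → step 30: x=0.065, v=0.281, θ₁=-0.012, ω₁=-0.103, θ₂=-0.003, ω₂=-0.090
apply F[30]=-0.801 → step 31: x=0.070, v=0.268, θ₁=-0.014, ω₁=-0.090, θ₂=-0.004, ω₂=-0.085
apply F[31]=-0.810 → step 32: x=0.076, v=0.254, θ₁=-0.016, ω₁=-0.079, θ₂=-0.006, ω₂=-0.079
apply F[32]=-0.814 → step 33: x=0.081, v=0.241, θ₁=-0.017, ω₁=-0.068, θ₂=-0.008, ω₂=-0.073
apply F[33]=-0.811 → step 34: x=0.085, v=0.229, θ₁=-0.019, ω₁=-0.058, θ₂=-0.009, ω₂=-0.067
Max |angle| over trajectory = 0.071 rad = 4.1°.

Answer: 4.1°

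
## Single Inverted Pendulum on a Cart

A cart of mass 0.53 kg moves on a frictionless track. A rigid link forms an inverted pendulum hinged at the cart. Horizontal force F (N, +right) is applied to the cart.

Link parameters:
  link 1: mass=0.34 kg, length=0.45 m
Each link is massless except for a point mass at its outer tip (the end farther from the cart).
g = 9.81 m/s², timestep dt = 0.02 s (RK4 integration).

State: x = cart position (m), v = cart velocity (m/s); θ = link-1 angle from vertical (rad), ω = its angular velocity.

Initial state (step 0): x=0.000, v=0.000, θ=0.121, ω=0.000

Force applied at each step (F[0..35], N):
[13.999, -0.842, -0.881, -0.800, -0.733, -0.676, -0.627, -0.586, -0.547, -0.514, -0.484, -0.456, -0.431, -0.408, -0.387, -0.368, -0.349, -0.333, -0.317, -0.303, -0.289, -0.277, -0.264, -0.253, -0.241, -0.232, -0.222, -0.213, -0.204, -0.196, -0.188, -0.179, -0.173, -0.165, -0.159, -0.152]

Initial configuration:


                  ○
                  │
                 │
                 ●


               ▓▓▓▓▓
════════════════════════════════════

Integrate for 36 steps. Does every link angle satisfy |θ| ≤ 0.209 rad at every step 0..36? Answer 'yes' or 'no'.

apply F[0]=+13.999 → step 1: x=0.005, v=0.509, θ=0.110, ω=-1.073
apply F[1]=-0.842 → step 2: x=0.015, v=0.466, θ=0.090, ω=-0.934
apply F[2]=-0.881 → step 3: x=0.024, v=0.423, θ=0.073, ω=-0.803
apply F[3]=-0.800 → step 4: x=0.032, v=0.385, θ=0.058, ω=-0.690
apply F[4]=-0.733 → step 5: x=0.039, v=0.351, θ=0.045, ω=-0.593
apply F[5]=-0.676 → step 6: x=0.046, v=0.321, θ=0.034, ω=-0.508
apply F[6]=-0.627 → step 7: x=0.052, v=0.293, θ=0.025, ω=-0.434
apply F[7]=-0.586 → step 8: x=0.058, v=0.269, θ=0.017, ω=-0.371
apply F[8]=-0.547 → step 9: x=0.063, v=0.246, θ=0.010, ω=-0.315
apply F[9]=-0.514 → step 10: x=0.068, v=0.226, θ=0.004, ω=-0.267
apply F[10]=-0.484 → step 11: x=0.072, v=0.208, θ=-0.001, ω=-0.226
apply F[11]=-0.456 → step 12: x=0.076, v=0.191, θ=-0.005, ω=-0.189
apply F[12]=-0.431 → step 13: x=0.079, v=0.175, θ=-0.008, ω=-0.158
apply F[13]=-0.408 → step 14: x=0.083, v=0.161, θ=-0.011, ω=-0.131
apply F[14]=-0.387 → step 15: x=0.086, v=0.148, θ=-0.014, ω=-0.108
apply F[15]=-0.368 → step 16: x=0.089, v=0.136, θ=-0.016, ω=-0.087
apply F[16]=-0.349 → step 17: x=0.091, v=0.125, θ=-0.017, ω=-0.070
apply F[17]=-0.333 → step 18: x=0.094, v=0.115, θ=-0.019, ω=-0.055
apply F[18]=-0.317 → step 19: x=0.096, v=0.105, θ=-0.019, ω=-0.042
apply F[19]=-0.303 → step 20: x=0.098, v=0.096, θ=-0.020, ω=-0.031
apply F[20]=-0.289 → step 21: x=0.100, v=0.088, θ=-0.021, ω=-0.021
apply F[21]=-0.277 → step 22: x=0.102, v=0.080, θ=-0.021, ω=-0.013
apply F[22]=-0.264 → step 23: x=0.103, v=0.073, θ=-0.021, ω=-0.006
apply F[23]=-0.253 → step 24: x=0.104, v=0.066, θ=-0.021, ω=0.000
apply F[24]=-0.241 → step 25: x=0.106, v=0.060, θ=-0.021, ω=0.005
apply F[25]=-0.232 → step 26: x=0.107, v=0.054, θ=-0.021, ω=0.009
apply F[26]=-0.222 → step 27: x=0.108, v=0.048, θ=-0.021, ω=0.013
apply F[27]=-0.213 → step 28: x=0.109, v=0.042, θ=-0.021, ω=0.016
apply F[28]=-0.204 → step 29: x=0.110, v=0.037, θ=-0.020, ω=0.018
apply F[29]=-0.196 → step 30: x=0.110, v=0.032, θ=-0.020, ω=0.020
apply F[30]=-0.188 → step 31: x=0.111, v=0.028, θ=-0.019, ω=0.022
apply F[31]=-0.179 → step 32: x=0.111, v=0.023, θ=-0.019, ω=0.023
apply F[32]=-0.173 → step 33: x=0.112, v=0.019, θ=-0.019, ω=0.024
apply F[33]=-0.165 → step 34: x=0.112, v=0.015, θ=-0.018, ω=0.025
apply F[34]=-0.159 → step 35: x=0.112, v=0.012, θ=-0.018, ω=0.026
apply F[35]=-0.152 → step 36: x=0.113, v=0.008, θ=-0.017, ω=0.026
Max |angle| over trajectory = 0.121 rad; bound = 0.209 → within bound.

Answer: yes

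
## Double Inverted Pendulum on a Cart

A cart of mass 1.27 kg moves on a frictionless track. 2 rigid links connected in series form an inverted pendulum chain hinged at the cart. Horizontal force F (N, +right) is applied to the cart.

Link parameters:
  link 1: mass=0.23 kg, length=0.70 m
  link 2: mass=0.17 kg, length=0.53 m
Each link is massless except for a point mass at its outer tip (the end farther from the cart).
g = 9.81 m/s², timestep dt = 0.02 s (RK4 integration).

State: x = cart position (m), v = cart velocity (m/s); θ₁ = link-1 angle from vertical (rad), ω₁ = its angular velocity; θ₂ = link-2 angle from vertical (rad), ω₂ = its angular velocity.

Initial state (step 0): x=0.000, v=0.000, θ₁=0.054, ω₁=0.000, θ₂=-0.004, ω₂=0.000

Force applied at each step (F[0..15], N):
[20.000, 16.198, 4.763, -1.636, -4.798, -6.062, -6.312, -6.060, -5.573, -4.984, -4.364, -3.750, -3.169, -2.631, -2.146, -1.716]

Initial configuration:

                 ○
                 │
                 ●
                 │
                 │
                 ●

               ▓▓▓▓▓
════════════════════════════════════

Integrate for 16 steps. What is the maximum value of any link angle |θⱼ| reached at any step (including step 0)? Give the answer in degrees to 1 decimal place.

Answer: 3.1°

Derivation:
apply F[0]=+20.000 → step 1: x=0.003, v=0.311, θ₁=0.050, ω₁=-0.417, θ₂=-0.004, ω₂=-0.039
apply F[1]=+16.198 → step 2: x=0.012, v=0.564, θ₁=0.038, ω₁=-0.754, θ₂=-0.006, ω₂=-0.072
apply F[2]=+4.763 → step 3: x=0.024, v=0.637, θ₁=0.022, ω₁=-0.843, θ₂=-0.007, ω₂=-0.095
apply F[3]=-1.636 → step 4: x=0.036, v=0.610, θ₁=0.006, ω₁=-0.796, θ₂=-0.009, ω₂=-0.108
apply F[4]=-4.798 → step 5: x=0.048, v=0.535, θ₁=-0.009, ω₁=-0.687, θ₂=-0.011, ω₂=-0.114
apply F[5]=-6.062 → step 6: x=0.058, v=0.440, θ₁=-0.021, ω₁=-0.557, θ₂=-0.014, ω₂=-0.112
apply F[6]=-6.312 → step 7: x=0.065, v=0.343, θ₁=-0.031, ω₁=-0.428, θ₂=-0.016, ω₂=-0.104
apply F[7]=-6.060 → step 8: x=0.071, v=0.249, θ₁=-0.039, ω₁=-0.308, θ₂=-0.018, ω₂=-0.092
apply F[8]=-5.573 → step 9: x=0.075, v=0.164, θ₁=-0.044, ω₁=-0.203, θ₂=-0.020, ω₂=-0.078
apply F[9]=-4.984 → step 10: x=0.078, v=0.089, θ₁=-0.047, ω₁=-0.113, θ₂=-0.021, ω₂=-0.061
apply F[10]=-4.364 → step 11: x=0.079, v=0.023, θ₁=-0.048, ω₁=-0.038, θ₂=-0.022, ω₂=-0.044
apply F[11]=-3.750 → step 12: x=0.079, v=-0.033, θ₁=-0.049, ω₁=0.023, θ₂=-0.023, ω₂=-0.027
apply F[12]=-3.169 → step 13: x=0.078, v=-0.080, θ₁=-0.048, ω₁=0.071, θ₂=-0.023, ω₂=-0.011
apply F[13]=-2.631 → step 14: x=0.076, v=-0.119, θ₁=-0.046, ω₁=0.108, θ₂=-0.023, ω₂=0.005
apply F[14]=-2.146 → step 15: x=0.073, v=-0.150, θ₁=-0.043, ω₁=0.135, θ₂=-0.023, ω₂=0.018
apply F[15]=-1.716 → step 16: x=0.070, v=-0.174, θ₁=-0.041, ω₁=0.154, θ₂=-0.022, ω₂=0.031
Max |angle| over trajectory = 0.054 rad = 3.1°.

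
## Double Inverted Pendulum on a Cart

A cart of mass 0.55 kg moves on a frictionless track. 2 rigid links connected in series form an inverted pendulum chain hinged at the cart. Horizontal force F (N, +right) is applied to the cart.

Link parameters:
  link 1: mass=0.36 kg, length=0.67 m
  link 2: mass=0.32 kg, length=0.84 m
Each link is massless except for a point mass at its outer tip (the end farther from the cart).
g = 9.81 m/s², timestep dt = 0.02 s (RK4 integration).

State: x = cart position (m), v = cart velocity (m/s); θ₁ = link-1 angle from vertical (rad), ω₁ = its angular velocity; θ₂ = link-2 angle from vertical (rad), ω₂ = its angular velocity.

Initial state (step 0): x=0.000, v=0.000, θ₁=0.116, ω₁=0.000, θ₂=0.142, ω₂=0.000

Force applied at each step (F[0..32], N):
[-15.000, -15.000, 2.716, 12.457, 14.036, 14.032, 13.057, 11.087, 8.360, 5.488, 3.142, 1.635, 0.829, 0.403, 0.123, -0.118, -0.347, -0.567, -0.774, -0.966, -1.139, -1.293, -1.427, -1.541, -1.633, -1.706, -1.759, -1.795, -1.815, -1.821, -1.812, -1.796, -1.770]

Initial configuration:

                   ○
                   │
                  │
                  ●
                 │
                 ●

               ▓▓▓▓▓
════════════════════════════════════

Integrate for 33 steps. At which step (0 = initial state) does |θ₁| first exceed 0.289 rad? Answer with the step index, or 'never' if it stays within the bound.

Answer: never

Derivation:
apply F[0]=-15.000 → step 1: x=-0.006, v=-0.564, θ₁=0.125, ω₁=0.866, θ₂=0.142, ω₂=0.007
apply F[1]=-15.000 → step 2: x=-0.023, v=-1.125, θ₁=0.151, ω₁=1.735, θ₂=0.142, ω₂=0.008
apply F[2]=+2.716 → step 3: x=-0.044, v=-1.060, θ₁=0.185, ω₁=1.694, θ₂=0.142, ω₂=-0.001
apply F[3]=+12.457 → step 4: x=-0.062, v=-0.667, θ₁=0.214, ω₁=1.196, θ₂=0.142, ω₂=-0.033
apply F[4]=+14.036 → step 5: x=-0.071, v=-0.232, θ₁=0.232, ω₁=0.657, θ₂=0.141, ω₂=-0.084
apply F[5]=+14.032 → step 6: x=-0.071, v=0.196, θ₁=0.240, ω₁=0.143, θ₂=0.139, ω₂=-0.146
apply F[6]=+13.057 → step 7: x=-0.063, v=0.588, θ₁=0.238, ω₁=-0.318, θ₂=0.135, ω₂=-0.211
apply F[7]=+11.087 → step 8: x=-0.048, v=0.916, θ₁=0.228, ω₁=-0.692, θ₂=0.130, ω₂=-0.271
apply F[8]=+8.360 → step 9: x=-0.027, v=1.157, θ₁=0.212, ω₁=-0.951, θ₂=0.124, ω₂=-0.320
apply F[9]=+5.488 → step 10: x=-0.003, v=1.306, θ₁=0.192, ω₁=-1.087, θ₂=0.117, ω₂=-0.357
apply F[10]=+3.142 → step 11: x=0.024, v=1.378, θ₁=0.170, ω₁=-1.124, θ₂=0.110, ω₂=-0.385
apply F[11]=+1.635 → step 12: x=0.052, v=1.403, θ₁=0.147, ω₁=-1.102, θ₂=0.102, ω₂=-0.406
apply F[12]=+0.829 → step 13: x=0.080, v=1.403, θ₁=0.126, ω₁=-1.053, θ₂=0.094, ω₂=-0.422
apply F[13]=+0.403 → step 14: x=0.108, v=1.392, θ₁=0.105, ω₁=-0.998, θ₂=0.085, ω₂=-0.432
apply F[14]=+0.123 → step 15: x=0.136, v=1.376, θ₁=0.086, ω₁=-0.942, θ₂=0.077, ω₂=-0.438
apply F[15]=-0.118 → step 16: x=0.163, v=1.354, θ₁=0.068, ω₁=-0.886, θ₂=0.068, ω₂=-0.440
apply F[16]=-0.347 → step 17: x=0.190, v=1.328, θ₁=0.051, ω₁=-0.831, θ₂=0.059, ω₂=-0.438
apply F[17]=-0.567 → step 18: x=0.216, v=1.298, θ₁=0.034, ω₁=-0.777, θ₂=0.050, ω₂=-0.433
apply F[18]=-0.774 → step 19: x=0.242, v=1.264, θ₁=0.020, ω₁=-0.722, θ₂=0.042, ω₂=-0.425
apply F[19]=-0.966 → step 20: x=0.266, v=1.226, θ₁=0.006, ω₁=-0.668, θ₂=0.033, ω₂=-0.414
apply F[20]=-1.139 → step 21: x=0.291, v=1.184, θ₁=-0.007, ω₁=-0.614, θ₂=0.025, ω₂=-0.402
apply F[21]=-1.293 → step 22: x=0.314, v=1.141, θ₁=-0.019, ω₁=-0.561, θ₂=0.017, ω₂=-0.387
apply F[22]=-1.427 → step 23: x=0.336, v=1.094, θ₁=-0.030, ω₁=-0.509, θ₂=0.010, ω₂=-0.371
apply F[23]=-1.541 → step 24: x=0.358, v=1.047, θ₁=-0.039, ω₁=-0.458, θ₂=0.002, ω₂=-0.353
apply F[24]=-1.633 → step 25: x=0.378, v=0.998, θ₁=-0.048, ω₁=-0.409, θ₂=-0.004, ω₂=-0.334
apply F[25]=-1.706 → step 26: x=0.397, v=0.948, θ₁=-0.056, ω₁=-0.362, θ₂=-0.011, ω₂=-0.315
apply F[26]=-1.759 → step 27: x=0.416, v=0.899, θ₁=-0.062, ω₁=-0.317, θ₂=-0.017, ω₂=-0.295
apply F[27]=-1.795 → step 28: x=0.433, v=0.849, θ₁=-0.068, ω₁=-0.274, θ₂=-0.023, ω₂=-0.275
apply F[28]=-1.815 → step 29: x=0.450, v=0.801, θ₁=-0.073, ω₁=-0.234, θ₂=-0.028, ω₂=-0.255
apply F[29]=-1.821 → step 30: x=0.465, v=0.753, θ₁=-0.078, ω₁=-0.197, θ₂=-0.033, ω₂=-0.235
apply F[30]=-1.812 → step 31: x=0.480, v=0.706, θ₁=-0.081, ω₁=-0.163, θ₂=-0.037, ω₂=-0.215
apply F[31]=-1.796 → step 32: x=0.494, v=0.661, θ₁=-0.084, ω₁=-0.132, θ₂=-0.042, ω₂=-0.196
apply F[32]=-1.770 → step 33: x=0.506, v=0.618, θ₁=-0.087, ω₁=-0.103, θ₂=-0.045, ω₂=-0.177
max |θ₁| = 0.240 ≤ 0.289 over all 34 states.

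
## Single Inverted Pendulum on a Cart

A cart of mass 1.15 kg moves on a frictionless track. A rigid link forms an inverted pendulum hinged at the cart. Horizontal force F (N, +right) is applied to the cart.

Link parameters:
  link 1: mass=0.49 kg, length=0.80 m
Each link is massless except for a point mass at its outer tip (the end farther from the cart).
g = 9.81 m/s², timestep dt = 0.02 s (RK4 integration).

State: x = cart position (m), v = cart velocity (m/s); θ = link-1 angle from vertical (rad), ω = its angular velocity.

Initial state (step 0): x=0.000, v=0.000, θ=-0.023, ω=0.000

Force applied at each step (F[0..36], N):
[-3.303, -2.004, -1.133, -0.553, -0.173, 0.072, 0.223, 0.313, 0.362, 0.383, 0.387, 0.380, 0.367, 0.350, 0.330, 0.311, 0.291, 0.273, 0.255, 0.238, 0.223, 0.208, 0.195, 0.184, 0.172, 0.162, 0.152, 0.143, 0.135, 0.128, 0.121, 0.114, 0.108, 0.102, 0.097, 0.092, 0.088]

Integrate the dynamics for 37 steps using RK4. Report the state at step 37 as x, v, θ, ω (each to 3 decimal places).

apply F[0]=-3.303 → step 1: x=-0.001, v=-0.056, θ=-0.022, ω=0.064
apply F[1]=-2.004 → step 2: x=-0.002, v=-0.089, θ=-0.021, ω=0.100
apply F[2]=-1.133 → step 3: x=-0.004, v=-0.107, θ=-0.019, ω=0.118
apply F[3]=-0.553 → step 4: x=-0.006, v=-0.115, θ=-0.016, ω=0.123
apply F[4]=-0.173 → step 5: x=-0.008, v=-0.117, θ=-0.014, ω=0.122
apply F[5]=+0.072 → step 6: x=-0.011, v=-0.114, θ=-0.011, ω=0.116
apply F[6]=+0.223 → step 7: x=-0.013, v=-0.110, θ=-0.009, ω=0.108
apply F[7]=+0.313 → step 8: x=-0.015, v=-0.103, θ=-0.007, ω=0.098
apply F[8]=+0.362 → step 9: x=-0.017, v=-0.097, θ=-0.005, ω=0.088
apply F[9]=+0.383 → step 10: x=-0.019, v=-0.090, θ=-0.003, ω=0.078
apply F[10]=+0.387 → step 11: x=-0.021, v=-0.083, θ=-0.002, ω=0.069
apply F[11]=+0.380 → step 12: x=-0.022, v=-0.076, θ=-0.001, ω=0.060
apply F[12]=+0.367 → step 13: x=-0.024, v=-0.070, θ=0.000, ω=0.052
apply F[13]=+0.350 → step 14: x=-0.025, v=-0.064, θ=0.001, ω=0.045
apply F[14]=+0.330 → step 15: x=-0.026, v=-0.058, θ=0.002, ω=0.038
apply F[15]=+0.311 → step 16: x=-0.027, v=-0.053, θ=0.003, ω=0.032
apply F[16]=+0.291 → step 17: x=-0.028, v=-0.048, θ=0.003, ω=0.027
apply F[17]=+0.273 → step 18: x=-0.029, v=-0.043, θ=0.004, ω=0.023
apply F[18]=+0.255 → step 19: x=-0.030, v=-0.039, θ=0.004, ω=0.018
apply F[19]=+0.238 → step 20: x=-0.031, v=-0.036, θ=0.005, ω=0.015
apply F[20]=+0.223 → step 21: x=-0.032, v=-0.032, θ=0.005, ω=0.012
apply F[21]=+0.208 → step 22: x=-0.032, v=-0.029, θ=0.005, ω=0.009
apply F[22]=+0.195 → step 23: x=-0.033, v=-0.026, θ=0.005, ω=0.007
apply F[23]=+0.184 → step 24: x=-0.033, v=-0.023, θ=0.005, ω=0.005
apply F[24]=+0.172 → step 25: x=-0.034, v=-0.021, θ=0.006, ω=0.003
apply F[25]=+0.162 → step 26: x=-0.034, v=-0.018, θ=0.006, ω=0.001
apply F[26]=+0.152 → step 27: x=-0.034, v=-0.016, θ=0.006, ω=-0.000
apply F[27]=+0.143 → step 28: x=-0.035, v=-0.014, θ=0.006, ω=-0.001
apply F[28]=+0.135 → step 29: x=-0.035, v=-0.012, θ=0.006, ω=-0.002
apply F[29]=+0.128 → step 30: x=-0.035, v=-0.011, θ=0.005, ω=-0.003
apply F[30]=+0.121 → step 31: x=-0.035, v=-0.009, θ=0.005, ω=-0.004
apply F[31]=+0.114 → step 32: x=-0.036, v=-0.007, θ=0.005, ω=-0.005
apply F[32]=+0.108 → step 33: x=-0.036, v=-0.006, θ=0.005, ω=-0.005
apply F[33]=+0.102 → step 34: x=-0.036, v=-0.005, θ=0.005, ω=-0.005
apply F[34]=+0.097 → step 35: x=-0.036, v=-0.003, θ=0.005, ω=-0.006
apply F[35]=+0.092 → step 36: x=-0.036, v=-0.002, θ=0.005, ω=-0.006
apply F[36]=+0.088 → step 37: x=-0.036, v=-0.001, θ=0.005, ω=-0.006

Answer: x=-0.036, v=-0.001, θ=0.005, ω=-0.006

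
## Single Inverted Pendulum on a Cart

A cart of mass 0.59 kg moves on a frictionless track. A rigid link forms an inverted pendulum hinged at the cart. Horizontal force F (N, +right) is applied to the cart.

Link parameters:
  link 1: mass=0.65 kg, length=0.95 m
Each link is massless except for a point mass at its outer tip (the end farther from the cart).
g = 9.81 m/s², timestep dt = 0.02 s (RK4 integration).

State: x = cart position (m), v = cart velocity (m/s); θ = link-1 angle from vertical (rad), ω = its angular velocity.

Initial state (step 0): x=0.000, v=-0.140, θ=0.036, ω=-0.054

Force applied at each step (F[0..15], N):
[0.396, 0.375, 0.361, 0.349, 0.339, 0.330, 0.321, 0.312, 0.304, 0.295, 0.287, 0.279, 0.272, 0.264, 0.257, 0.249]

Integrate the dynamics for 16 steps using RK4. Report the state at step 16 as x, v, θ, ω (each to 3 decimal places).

Answer: x=-0.033, v=-0.070, θ=0.022, ω=-0.033

Derivation:
apply F[0]=+0.396 → step 1: x=-0.003, v=-0.134, θ=0.035, ω=-0.053
apply F[1]=+0.375 → step 2: x=-0.005, v=-0.129, θ=0.034, ω=-0.051
apply F[2]=+0.361 → step 3: x=-0.008, v=-0.124, θ=0.033, ω=-0.050
apply F[3]=+0.349 → step 4: x=-0.010, v=-0.119, θ=0.032, ω=-0.048
apply F[4]=+0.339 → step 5: x=-0.013, v=-0.114, θ=0.031, ω=-0.046
apply F[5]=+0.330 → step 6: x=-0.015, v=-0.110, θ=0.030, ω=-0.045
apply F[6]=+0.321 → step 7: x=-0.017, v=-0.105, θ=0.029, ω=-0.044
apply F[7]=+0.312 → step 8: x=-0.019, v=-0.101, θ=0.028, ω=-0.042
apply F[8]=+0.304 → step 9: x=-0.021, v=-0.097, θ=0.027, ω=-0.041
apply F[9]=+0.295 → step 10: x=-0.023, v=-0.093, θ=0.027, ω=-0.040
apply F[10]=+0.287 → step 11: x=-0.025, v=-0.089, θ=0.026, ω=-0.039
apply F[11]=+0.279 → step 12: x=-0.027, v=-0.085, θ=0.025, ω=-0.037
apply F[12]=+0.272 → step 13: x=-0.028, v=-0.081, θ=0.024, ω=-0.036
apply F[13]=+0.264 → step 14: x=-0.030, v=-0.077, θ=0.024, ω=-0.035
apply F[14]=+0.257 → step 15: x=-0.031, v=-0.073, θ=0.023, ω=-0.034
apply F[15]=+0.249 → step 16: x=-0.033, v=-0.070, θ=0.022, ω=-0.033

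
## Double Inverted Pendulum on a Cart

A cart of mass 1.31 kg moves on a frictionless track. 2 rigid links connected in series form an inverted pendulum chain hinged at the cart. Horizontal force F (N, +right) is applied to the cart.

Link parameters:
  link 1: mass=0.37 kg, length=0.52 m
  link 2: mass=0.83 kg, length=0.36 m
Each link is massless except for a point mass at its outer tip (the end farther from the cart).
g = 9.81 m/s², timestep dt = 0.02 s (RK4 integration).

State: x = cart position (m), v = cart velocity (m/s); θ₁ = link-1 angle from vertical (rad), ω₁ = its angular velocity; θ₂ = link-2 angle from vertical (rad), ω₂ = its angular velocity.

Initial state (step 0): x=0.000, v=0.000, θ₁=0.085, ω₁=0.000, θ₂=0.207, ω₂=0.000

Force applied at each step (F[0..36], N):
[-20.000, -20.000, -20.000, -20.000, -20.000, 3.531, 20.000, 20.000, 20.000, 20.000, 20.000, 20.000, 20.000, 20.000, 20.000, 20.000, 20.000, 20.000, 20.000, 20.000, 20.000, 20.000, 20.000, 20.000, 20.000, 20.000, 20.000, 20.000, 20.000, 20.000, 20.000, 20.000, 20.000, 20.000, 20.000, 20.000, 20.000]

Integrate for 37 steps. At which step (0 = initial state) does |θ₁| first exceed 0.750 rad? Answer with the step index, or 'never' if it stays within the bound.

Answer: 15

Derivation:
apply F[0]=-20.000 → step 1: x=-0.003, v=-0.318, θ₁=0.091, ω₁=0.559, θ₂=0.209, ω₂=0.175
apply F[1]=-20.000 → step 2: x=-0.013, v=-0.637, θ₁=0.107, ω₁=1.133, θ₂=0.214, ω₂=0.329
apply F[2]=-20.000 → step 3: x=-0.029, v=-0.957, θ₁=0.136, ω₁=1.734, θ₂=0.222, ω₂=0.444
apply F[3]=-20.000 → step 4: x=-0.051, v=-1.276, θ₁=0.177, ω₁=2.369, θ₂=0.231, ω₂=0.508
apply F[4]=-20.000 → step 5: x=-0.080, v=-1.591, θ₁=0.231, ω₁=3.029, θ₂=0.242, ω₂=0.525
apply F[5]=+3.531 → step 6: x=-0.111, v=-1.560, θ₁=0.292, ω₁=3.076, θ₂=0.252, ω₂=0.512
apply F[6]=+20.000 → step 7: x=-0.140, v=-1.306, θ₁=0.350, ω₁=2.780, θ₂=0.261, ω₂=0.409
apply F[7]=+20.000 → step 8: x=-0.163, v=-1.065, θ₁=0.404, ω₁=2.580, θ₂=0.268, ω₂=0.216
apply F[8]=+20.000 → step 9: x=-0.182, v=-0.834, θ₁=0.454, ω₁=2.468, θ₂=0.270, ω₂=-0.067
apply F[9]=+20.000 → step 10: x=-0.197, v=-0.611, θ₁=0.503, ω₁=2.433, θ₂=0.265, ω₂=-0.434
apply F[10]=+20.000 → step 11: x=-0.207, v=-0.392, θ₁=0.552, ω₁=2.462, θ₂=0.252, ω₂=-0.879
apply F[11]=+20.000 → step 12: x=-0.213, v=-0.172, θ₁=0.602, ω₁=2.540, θ₂=0.229, ω₂=-1.387
apply F[12]=+20.000 → step 13: x=-0.214, v=0.051, θ₁=0.654, ω₁=2.644, θ₂=0.196, ω₂=-1.938
apply F[13]=+20.000 → step 14: x=-0.210, v=0.281, θ₁=0.708, ω₁=2.753, θ₂=0.151, ω₂=-2.508
apply F[14]=+20.000 → step 15: x=-0.202, v=0.519, θ₁=0.764, ω₁=2.847, θ₂=0.096, ω₂=-3.077
apply F[15]=+20.000 → step 16: x=-0.190, v=0.764, θ₁=0.821, ω₁=2.910, θ₂=0.028, ω₂=-3.630
apply F[16]=+20.000 → step 17: x=-0.172, v=1.015, θ₁=0.880, ω₁=2.932, θ₂=-0.050, ω₂=-4.167
apply F[17]=+20.000 → step 18: x=-0.149, v=1.270, θ₁=0.938, ω₁=2.906, θ₂=-0.138, ω₂=-4.695
apply F[18]=+20.000 → step 19: x=-0.121, v=1.526, θ₁=0.996, ω₁=2.825, θ₂=-0.237, ω₂=-5.232
apply F[19]=+20.000 → step 20: x=-0.088, v=1.781, θ₁=1.051, ω₁=2.679, θ₂=-0.348, ω₂=-5.800
apply F[20]=+20.000 → step 21: x=-0.050, v=2.029, θ₁=1.102, ω₁=2.454, θ₂=-0.470, ω₂=-6.433
apply F[21]=+20.000 → step 22: x=-0.007, v=2.266, θ₁=1.148, ω₁=2.126, θ₂=-0.606, ω₂=-7.171
apply F[22]=+20.000 → step 23: x=0.041, v=2.484, θ₁=1.186, ω₁=1.657, θ₂=-0.758, ω₂=-8.071
apply F[23]=+20.000 → step 24: x=0.092, v=2.668, θ₁=1.213, ω₁=1.001, θ₂=-0.930, ω₂=-9.205
apply F[24]=+20.000 → step 25: x=0.147, v=2.794, θ₁=1.225, ω₁=0.106, θ₂=-1.128, ω₂=-10.658
apply F[25]=+20.000 → step 26: x=0.203, v=2.820, θ₁=1.216, ω₁=-1.027, θ₂=-1.359, ω₂=-12.471
apply F[26]=+20.000 → step 27: x=0.259, v=2.684, θ₁=1.184, ω₁=-2.178, θ₂=-1.628, ω₂=-14.453
apply F[27]=+20.000 → step 28: x=0.309, v=2.349, θ₁=1.133, ω₁=-2.641, θ₂=-1.933, ω₂=-15.799
apply F[28]=+20.000 → step 29: x=0.352, v=1.937, θ₁=1.088, ω₁=-1.601, θ₂=-2.248, ω₂=-15.347
apply F[29]=+20.000 → step 30: x=0.388, v=1.689, θ₁=1.076, ω₁=0.473, θ₂=-2.536, ω₂=-13.395
apply F[30]=+20.000 → step 31: x=0.421, v=1.673, θ₁=1.106, ω₁=2.433, θ₂=-2.784, ω₂=-11.402
apply F[31]=+20.000 → step 32: x=0.456, v=1.813, θ₁=1.171, ω₁=3.919, θ₂=-2.997, ω₂=-10.033
apply F[32]=+20.000 → step 33: x=0.494, v=2.043, θ₁=1.261, ω₁=5.073, θ₂=-3.189, ω₂=-9.308
apply F[33]=+20.000 → step 34: x=0.538, v=2.333, θ₁=1.373, ω₁=6.112, θ₂=-3.373, ω₂=-9.159
apply F[34]=+20.000 → step 35: x=0.588, v=2.688, θ₁=1.506, ω₁=7.265, θ₂=-3.560, ω₂=-9.634
apply F[35]=+20.000 → step 36: x=0.646, v=3.158, θ₁=1.666, ω₁=8.856, θ₂=-3.764, ω₂=-10.999
apply F[36]=+20.000 → step 37: x=0.716, v=3.944, θ₁=1.867, ω₁=11.401, θ₂=-4.009, ω₂=-13.691
|θ₁| = 0.764 > 0.750 first at step 15.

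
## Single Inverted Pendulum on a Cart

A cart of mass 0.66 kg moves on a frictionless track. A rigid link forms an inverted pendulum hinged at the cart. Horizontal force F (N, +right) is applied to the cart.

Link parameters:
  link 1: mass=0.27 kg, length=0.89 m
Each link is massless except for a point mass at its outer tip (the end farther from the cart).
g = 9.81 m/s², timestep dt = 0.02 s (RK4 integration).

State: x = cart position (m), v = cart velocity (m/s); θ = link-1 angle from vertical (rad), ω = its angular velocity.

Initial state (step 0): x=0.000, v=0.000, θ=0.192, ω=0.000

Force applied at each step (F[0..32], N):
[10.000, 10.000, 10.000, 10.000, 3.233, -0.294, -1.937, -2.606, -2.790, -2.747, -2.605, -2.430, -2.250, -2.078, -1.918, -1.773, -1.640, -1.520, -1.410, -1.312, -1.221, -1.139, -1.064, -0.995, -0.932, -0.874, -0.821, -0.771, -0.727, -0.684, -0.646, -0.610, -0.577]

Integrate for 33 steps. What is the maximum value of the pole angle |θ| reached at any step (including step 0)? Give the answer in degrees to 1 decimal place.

Answer: 11.0°

Derivation:
apply F[0]=+10.000 → step 1: x=0.003, v=0.284, θ=0.189, ω=-0.271
apply F[1]=+10.000 → step 2: x=0.011, v=0.569, θ=0.181, ω=-0.545
apply F[2]=+10.000 → step 3: x=0.026, v=0.855, θ=0.167, ω=-0.824
apply F[3]=+10.000 → step 4: x=0.046, v=1.144, θ=0.148, ω=-1.109
apply F[4]=+3.233 → step 5: x=0.069, v=1.231, θ=0.125, ω=-1.177
apply F[5]=-0.294 → step 6: x=0.094, v=1.215, θ=0.102, ω=-1.133
apply F[6]=-1.937 → step 7: x=0.117, v=1.150, θ=0.080, ω=-1.040
apply F[7]=-2.606 → step 8: x=0.140, v=1.066, θ=0.061, ω=-0.931
apply F[8]=-2.790 → step 9: x=0.160, v=0.977, θ=0.043, ω=-0.820
apply F[9]=-2.747 → step 10: x=0.179, v=0.892, θ=0.028, ω=-0.716
apply F[10]=-2.605 → step 11: x=0.196, v=0.811, θ=0.015, ω=-0.621
apply F[11]=-2.430 → step 12: x=0.211, v=0.737, θ=0.003, ω=-0.535
apply F[12]=-2.250 → step 13: x=0.225, v=0.669, θ=-0.007, ω=-0.459
apply F[13]=-2.078 → step 14: x=0.238, v=0.607, θ=-0.015, ω=-0.392
apply F[14]=-1.918 → step 15: x=0.250, v=0.550, θ=-0.023, ω=-0.333
apply F[15]=-1.773 → step 16: x=0.260, v=0.498, θ=-0.029, ω=-0.280
apply F[16]=-1.640 → step 17: x=0.270, v=0.451, θ=-0.034, ω=-0.234
apply F[17]=-1.520 → step 18: x=0.278, v=0.408, θ=-0.038, ω=-0.194
apply F[18]=-1.410 → step 19: x=0.286, v=0.369, θ=-0.042, ω=-0.158
apply F[19]=-1.312 → step 20: x=0.293, v=0.332, θ=-0.045, ω=-0.127
apply F[20]=-1.221 → step 21: x=0.299, v=0.299, θ=-0.047, ω=-0.100
apply F[21]=-1.139 → step 22: x=0.305, v=0.268, θ=-0.049, ω=-0.076
apply F[22]=-1.064 → step 23: x=0.310, v=0.240, θ=-0.050, ω=-0.055
apply F[23]=-0.995 → step 24: x=0.315, v=0.214, θ=-0.051, ω=-0.037
apply F[24]=-0.932 → step 25: x=0.319, v=0.190, θ=-0.051, ω=-0.021
apply F[25]=-0.874 → step 26: x=0.322, v=0.167, θ=-0.052, ω=-0.008
apply F[26]=-0.821 → step 27: x=0.325, v=0.147, θ=-0.052, ω=0.004
apply F[27]=-0.771 → step 28: x=0.328, v=0.128, θ=-0.052, ω=0.014
apply F[28]=-0.727 → step 29: x=0.330, v=0.110, θ=-0.051, ω=0.023
apply F[29]=-0.684 → step 30: x=0.332, v=0.093, θ=-0.051, ω=0.031
apply F[30]=-0.646 → step 31: x=0.334, v=0.078, θ=-0.050, ω=0.037
apply F[31]=-0.610 → step 32: x=0.336, v=0.063, θ=-0.049, ω=0.042
apply F[32]=-0.577 → step 33: x=0.337, v=0.049, θ=-0.048, ω=0.047
Max |angle| over trajectory = 0.192 rad = 11.0°.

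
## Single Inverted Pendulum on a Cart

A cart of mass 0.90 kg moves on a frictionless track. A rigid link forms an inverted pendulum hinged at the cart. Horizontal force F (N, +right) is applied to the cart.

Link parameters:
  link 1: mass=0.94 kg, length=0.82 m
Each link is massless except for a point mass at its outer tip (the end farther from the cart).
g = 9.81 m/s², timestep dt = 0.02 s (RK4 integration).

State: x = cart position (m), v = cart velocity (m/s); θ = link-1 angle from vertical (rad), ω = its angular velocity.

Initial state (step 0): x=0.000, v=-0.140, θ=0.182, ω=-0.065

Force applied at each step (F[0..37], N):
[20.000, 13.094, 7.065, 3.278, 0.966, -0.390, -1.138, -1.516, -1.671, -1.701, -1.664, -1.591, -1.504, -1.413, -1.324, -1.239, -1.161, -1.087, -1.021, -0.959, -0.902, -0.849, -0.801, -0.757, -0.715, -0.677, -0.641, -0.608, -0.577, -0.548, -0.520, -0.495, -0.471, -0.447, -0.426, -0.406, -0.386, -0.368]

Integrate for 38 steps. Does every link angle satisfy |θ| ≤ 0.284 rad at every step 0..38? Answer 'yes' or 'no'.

apply F[0]=+20.000 → step 1: x=0.001, v=0.255, θ=0.176, ω=-0.497
apply F[1]=+13.094 → step 2: x=0.009, v=0.506, θ=0.164, ω=-0.757
apply F[2]=+7.065 → step 3: x=0.020, v=0.630, θ=0.148, ω=-0.869
apply F[3]=+3.278 → step 4: x=0.033, v=0.676, θ=0.130, ω=-0.891
apply F[4]=+0.966 → step 5: x=0.047, v=0.674, θ=0.113, ω=-0.861
apply F[5]=-0.390 → step 6: x=0.060, v=0.646, θ=0.096, ω=-0.801
apply F[6]=-1.138 → step 7: x=0.072, v=0.604, θ=0.081, ω=-0.729
apply F[7]=-1.516 → step 8: x=0.084, v=0.556, θ=0.067, ω=-0.653
apply F[8]=-1.671 → step 9: x=0.095, v=0.507, θ=0.054, ω=-0.579
apply F[9]=-1.701 → step 10: x=0.104, v=0.460, θ=0.044, ω=-0.510
apply F[10]=-1.664 → step 11: x=0.113, v=0.415, θ=0.034, ω=-0.446
apply F[11]=-1.591 → step 12: x=0.121, v=0.374, θ=0.026, ω=-0.389
apply F[12]=-1.504 → step 13: x=0.128, v=0.336, θ=0.018, ω=-0.337
apply F[13]=-1.413 → step 14: x=0.134, v=0.301, θ=0.012, ω=-0.292
apply F[14]=-1.324 → step 15: x=0.140, v=0.270, θ=0.007, ω=-0.251
apply F[15]=-1.239 → step 16: x=0.145, v=0.241, θ=0.002, ω=-0.216
apply F[16]=-1.161 → step 17: x=0.150, v=0.216, θ=-0.002, ω=-0.184
apply F[17]=-1.087 → step 18: x=0.154, v=0.192, θ=-0.005, ω=-0.156
apply F[18]=-1.021 → step 19: x=0.157, v=0.171, θ=-0.008, ω=-0.132
apply F[19]=-0.959 → step 20: x=0.161, v=0.152, θ=-0.011, ω=-0.111
apply F[20]=-0.902 → step 21: x=0.163, v=0.134, θ=-0.013, ω=-0.092
apply F[21]=-0.849 → step 22: x=0.166, v=0.118, θ=-0.014, ω=-0.076
apply F[22]=-0.801 → step 23: x=0.168, v=0.103, θ=-0.016, ω=-0.061
apply F[23]=-0.757 → step 24: x=0.170, v=0.090, θ=-0.017, ω=-0.049
apply F[24]=-0.715 → step 25: x=0.172, v=0.077, θ=-0.018, ω=-0.038
apply F[25]=-0.677 → step 26: x=0.173, v=0.066, θ=-0.018, ω=-0.028
apply F[26]=-0.641 → step 27: x=0.174, v=0.055, θ=-0.019, ω=-0.020
apply F[27]=-0.608 → step 28: x=0.175, v=0.046, θ=-0.019, ω=-0.013
apply F[28]=-0.577 → step 29: x=0.176, v=0.037, θ=-0.019, ω=-0.006
apply F[29]=-0.548 → step 30: x=0.177, v=0.029, θ=-0.019, ω=-0.001
apply F[30]=-0.520 → step 31: x=0.177, v=0.021, θ=-0.019, ω=0.004
apply F[31]=-0.495 → step 32: x=0.178, v=0.014, θ=-0.019, ω=0.008
apply F[32]=-0.471 → step 33: x=0.178, v=0.008, θ=-0.019, ω=0.011
apply F[33]=-0.447 → step 34: x=0.178, v=0.002, θ=-0.019, ω=0.014
apply F[34]=-0.426 → step 35: x=0.178, v=-0.004, θ=-0.018, ω=0.016
apply F[35]=-0.406 → step 36: x=0.178, v=-0.009, θ=-0.018, ω=0.018
apply F[36]=-0.386 → step 37: x=0.178, v=-0.014, θ=-0.018, ω=0.020
apply F[37]=-0.368 → step 38: x=0.177, v=-0.019, θ=-0.017, ω=0.021
Max |angle| over trajectory = 0.182 rad; bound = 0.284 → within bound.

Answer: yes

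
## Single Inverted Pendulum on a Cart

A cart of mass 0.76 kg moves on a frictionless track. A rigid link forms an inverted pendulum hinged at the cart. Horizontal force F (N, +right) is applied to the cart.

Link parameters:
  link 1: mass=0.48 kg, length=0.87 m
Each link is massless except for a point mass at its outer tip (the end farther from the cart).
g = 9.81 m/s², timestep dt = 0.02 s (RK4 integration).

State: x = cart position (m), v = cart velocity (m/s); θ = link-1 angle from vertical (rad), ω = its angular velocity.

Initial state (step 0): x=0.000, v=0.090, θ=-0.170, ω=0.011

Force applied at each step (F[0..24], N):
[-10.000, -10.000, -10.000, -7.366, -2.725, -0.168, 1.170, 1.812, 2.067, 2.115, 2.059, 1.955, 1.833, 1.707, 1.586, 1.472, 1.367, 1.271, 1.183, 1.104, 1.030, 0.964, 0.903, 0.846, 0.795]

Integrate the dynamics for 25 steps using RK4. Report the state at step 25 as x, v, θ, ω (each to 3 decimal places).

apply F[0]=-10.000 → step 1: x=-0.001, v=-0.148, θ=-0.167, ω=0.243
apply F[1]=-10.000 → step 2: x=-0.006, v=-0.388, θ=-0.160, ω=0.478
apply F[2]=-10.000 → step 3: x=-0.016, v=-0.629, θ=-0.148, ω=0.717
apply F[3]=-7.366 → step 4: x=-0.030, v=-0.804, θ=-0.132, ω=0.885
apply F[4]=-2.725 → step 5: x=-0.047, v=-0.862, θ=-0.114, ω=0.922
apply F[5]=-0.168 → step 6: x=-0.064, v=-0.854, θ=-0.096, ω=0.890
apply F[6]=+1.170 → step 7: x=-0.081, v=-0.813, θ=-0.079, ω=0.824
apply F[7]=+1.812 → step 8: x=-0.097, v=-0.758, θ=-0.063, ω=0.744
apply F[8]=+2.067 → step 9: x=-0.111, v=-0.697, θ=-0.049, ω=0.661
apply F[9]=+2.115 → step 10: x=-0.124, v=-0.636, θ=-0.037, ω=0.582
apply F[10]=+2.059 → step 11: x=-0.137, v=-0.578, θ=-0.026, ω=0.508
apply F[11]=+1.955 → step 12: x=-0.148, v=-0.524, θ=-0.016, ω=0.442
apply F[12]=+1.833 → step 13: x=-0.158, v=-0.474, θ=-0.008, ω=0.382
apply F[13]=+1.707 → step 14: x=-0.167, v=-0.429, θ=-0.001, ω=0.328
apply F[14]=+1.586 → step 15: x=-0.175, v=-0.387, θ=0.005, ω=0.281
apply F[15]=+1.472 → step 16: x=-0.182, v=-0.350, θ=0.010, ω=0.239
apply F[16]=+1.367 → step 17: x=-0.189, v=-0.315, θ=0.015, ω=0.203
apply F[17]=+1.271 → step 18: x=-0.195, v=-0.284, θ=0.018, ω=0.170
apply F[18]=+1.183 → step 19: x=-0.200, v=-0.255, θ=0.021, ω=0.142
apply F[19]=+1.104 → step 20: x=-0.205, v=-0.229, θ=0.024, ω=0.117
apply F[20]=+1.030 → step 21: x=-0.209, v=-0.205, θ=0.026, ω=0.095
apply F[21]=+0.964 → step 22: x=-0.213, v=-0.183, θ=0.028, ω=0.076
apply F[22]=+0.903 → step 23: x=-0.217, v=-0.163, θ=0.029, ω=0.059
apply F[23]=+0.846 → step 24: x=-0.220, v=-0.144, θ=0.030, ω=0.044
apply F[24]=+0.795 → step 25: x=-0.223, v=-0.127, θ=0.031, ω=0.031

Answer: x=-0.223, v=-0.127, θ=0.031, ω=0.031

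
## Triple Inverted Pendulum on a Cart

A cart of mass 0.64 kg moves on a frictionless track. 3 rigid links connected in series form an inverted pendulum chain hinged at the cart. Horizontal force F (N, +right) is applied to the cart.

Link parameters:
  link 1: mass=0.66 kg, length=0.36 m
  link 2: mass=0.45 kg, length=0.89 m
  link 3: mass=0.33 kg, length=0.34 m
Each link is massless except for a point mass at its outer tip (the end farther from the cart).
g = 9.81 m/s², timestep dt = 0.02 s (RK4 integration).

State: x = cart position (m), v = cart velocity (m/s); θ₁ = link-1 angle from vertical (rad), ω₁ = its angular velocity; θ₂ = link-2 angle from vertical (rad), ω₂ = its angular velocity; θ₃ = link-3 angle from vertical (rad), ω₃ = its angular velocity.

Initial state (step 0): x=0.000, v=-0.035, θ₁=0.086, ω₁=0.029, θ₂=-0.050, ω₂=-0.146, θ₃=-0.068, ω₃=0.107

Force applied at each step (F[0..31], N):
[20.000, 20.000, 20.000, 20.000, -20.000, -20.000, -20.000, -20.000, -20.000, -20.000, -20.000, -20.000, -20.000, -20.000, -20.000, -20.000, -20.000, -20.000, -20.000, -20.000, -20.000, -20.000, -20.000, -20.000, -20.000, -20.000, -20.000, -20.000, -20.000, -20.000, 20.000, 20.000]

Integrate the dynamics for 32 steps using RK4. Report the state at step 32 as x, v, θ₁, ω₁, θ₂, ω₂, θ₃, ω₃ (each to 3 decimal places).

Answer: x=-1.370, v=-5.219, θ₁=-0.342, ω₁=6.508, θ₂=1.787, ω₂=5.295, θ₃=1.349, ω₃=13.010

Derivation:
apply F[0]=+20.000 → step 1: x=0.005, v=0.547, θ₁=0.072, ω₁=-1.438, θ₂=-0.054, ω₂=-0.219, θ₃=-0.066, ω₃=0.089
apply F[1]=+20.000 → step 2: x=0.022, v=1.150, θ₁=0.028, ω₁=-3.013, θ₂=-0.059, ω₂=-0.268, θ₃=-0.064, ω₃=0.080
apply F[2]=+20.000 → step 3: x=0.051, v=1.774, θ₁=-0.050, ω₁=-4.734, θ₂=-0.064, ω₂=-0.280, θ₃=-0.063, ω₃=0.079
apply F[3]=+20.000 → step 4: x=0.093, v=2.373, θ₁=-0.162, ω₁=-6.429, θ₂=-0.070, ω₂=-0.292, θ₃=-0.061, ω₃=0.076
apply F[4]=-20.000 → step 5: x=0.134, v=1.791, θ₁=-0.275, ω₁=-5.014, θ₂=-0.075, ω₂=-0.261, θ₃=-0.060, ω₃=0.081
apply F[5]=-20.000 → step 6: x=0.165, v=1.297, θ₁=-0.365, ω₁=-4.025, θ₂=-0.080, ω₂=-0.154, θ₃=-0.058, ω₃=0.098
apply F[6]=-20.000 → step 7: x=0.187, v=0.869, θ₁=-0.438, ω₁=-3.366, θ₂=-0.081, ω₂=0.015, θ₃=-0.056, ω₃=0.124
apply F[7]=-20.000 → step 8: x=0.200, v=0.486, θ₁=-0.501, ω₁=-2.937, θ₂=-0.079, ω₂=0.232, θ₃=-0.053, ω₃=0.153
apply F[8]=-20.000 → step 9: x=0.206, v=0.131, θ₁=-0.557, ω₁=-2.666, θ₂=-0.072, ω₂=0.482, θ₃=-0.050, ω₃=0.179
apply F[9]=-20.000 → step 10: x=0.205, v=-0.207, θ₁=-0.608, ω₁=-2.503, θ₂=-0.059, ω₂=0.760, θ₃=-0.046, ω₃=0.198
apply F[10]=-20.000 → step 11: x=0.198, v=-0.536, θ₁=-0.658, ω₁=-2.413, θ₂=-0.041, ω₂=1.059, θ₃=-0.042, ω₃=0.204
apply F[11]=-20.000 → step 12: x=0.184, v=-0.860, θ₁=-0.705, ω₁=-2.367, θ₂=-0.017, ω₂=1.376, θ₃=-0.038, ω₃=0.197
apply F[12]=-20.000 → step 13: x=0.164, v=-1.185, θ₁=-0.752, ω₁=-2.342, θ₂=0.014, ω₂=1.706, θ₃=-0.034, ω₃=0.174
apply F[13]=-20.000 → step 14: x=0.137, v=-1.512, θ₁=-0.799, ω₁=-2.317, θ₂=0.051, ω₂=2.047, θ₃=-0.031, ω₃=0.141
apply F[14]=-20.000 → step 15: x=0.103, v=-1.842, θ₁=-0.845, ω₁=-2.274, θ₂=0.096, ω₂=2.394, θ₃=-0.028, ω₃=0.105
apply F[15]=-20.000 → step 16: x=0.063, v=-2.175, θ₁=-0.890, ω₁=-2.198, θ₂=0.147, ω₂=2.747, θ₃=-0.027, ω₃=0.076
apply F[16]=-20.000 → step 17: x=0.016, v=-2.510, θ₁=-0.933, ω₁=-2.075, θ₂=0.206, ω₂=3.101, θ₃=-0.025, ω₃=0.071
apply F[17]=-20.000 → step 18: x=-0.037, v=-2.845, θ₁=-0.972, ω₁=-1.894, θ₂=0.271, ω₂=3.456, θ₃=-0.023, ω₃=0.109
apply F[18]=-20.000 → step 19: x=-0.098, v=-3.175, θ₁=-1.008, ω₁=-1.646, θ₂=0.344, ω₂=3.809, θ₃=-0.020, ω₃=0.214
apply F[19]=-20.000 → step 20: x=-0.164, v=-3.498, θ₁=-1.038, ω₁=-1.324, θ₂=0.424, ω₂=4.159, θ₃=-0.014, ω₃=0.412
apply F[20]=-20.000 → step 21: x=-0.238, v=-3.810, θ₁=-1.060, ω₁=-0.922, θ₂=0.510, ω₂=4.506, θ₃=-0.003, ω₃=0.729
apply F[21]=-20.000 → step 22: x=-0.317, v=-4.107, θ₁=-1.074, ω₁=-0.436, θ₂=0.604, ω₂=4.848, θ₃=0.016, ω₃=1.190
apply F[22]=-20.000 → step 23: x=-0.402, v=-4.388, θ₁=-1.077, ω₁=0.137, θ₂=0.704, ω₂=5.182, θ₃=0.046, ω₃=1.820
apply F[23]=-20.000 → step 24: x=-0.492, v=-4.651, θ₁=-1.068, ω₁=0.802, θ₂=0.811, ω₂=5.504, θ₃=0.090, ω₃=2.635
apply F[24]=-20.000 → step 25: x=-0.588, v=-4.898, θ₁=-1.044, ω₁=1.563, θ₂=0.924, ω₂=5.806, θ₃=0.152, ω₃=3.648
apply F[25]=-20.000 → step 26: x=-0.688, v=-5.133, θ₁=-1.005, ω₁=2.429, θ₂=1.043, ω₂=6.076, θ₃=0.237, ω₃=4.860
apply F[26]=-20.000 → step 27: x=-0.793, v=-5.366, θ₁=-0.946, ω₁=3.416, θ₂=1.167, ω₂=6.298, θ₃=0.348, ω₃=6.257
apply F[27]=-20.000 → step 28: x=-0.903, v=-5.612, θ₁=-0.867, ω₁=4.563, θ₂=1.295, ω₂=6.451, θ₃=0.488, ω₃=7.806
apply F[28]=-20.000 → step 29: x=-1.018, v=-5.898, θ₁=-0.762, ω₁=5.936, θ₂=1.424, ω₂=6.510, θ₃=0.661, ω₃=9.445
apply F[29]=-20.000 → step 30: x=-1.139, v=-6.269, θ₁=-0.627, ω₁=7.656, θ₂=1.554, ω₂=6.438, θ₃=0.866, ω₃=11.065
apply F[30]=+20.000 → step 31: x=-1.260, v=-5.783, θ₁=-0.479, ω₁=7.148, θ₂=1.676, ω₂=5.809, θ₃=1.098, ω₃=12.099
apply F[31]=+20.000 → step 32: x=-1.370, v=-5.219, θ₁=-0.342, ω₁=6.508, θ₂=1.787, ω₂=5.295, θ₃=1.349, ω₃=13.010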